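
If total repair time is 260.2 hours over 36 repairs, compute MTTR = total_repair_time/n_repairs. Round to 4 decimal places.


total_repair_time = 260.2
n_repairs = 36
MTTR = 260.2 / 36
MTTR = 7.2278

7.2278


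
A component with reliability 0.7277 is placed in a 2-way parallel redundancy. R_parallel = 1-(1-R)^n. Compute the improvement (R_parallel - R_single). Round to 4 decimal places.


R_single = 0.7277, n = 2
1 - R_single = 0.2723
(1 - R_single)^n = 0.2723^2 = 0.0741
R_parallel = 1 - 0.0741 = 0.9259
Improvement = 0.9259 - 0.7277
Improvement = 0.1982

0.1982


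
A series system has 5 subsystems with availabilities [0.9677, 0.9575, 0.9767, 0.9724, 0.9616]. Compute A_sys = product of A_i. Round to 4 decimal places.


Subsystems: [0.9677, 0.9575, 0.9767, 0.9724, 0.9616]
After subsystem 1 (A=0.9677): product = 0.9677
After subsystem 2 (A=0.9575): product = 0.9266
After subsystem 3 (A=0.9767): product = 0.905
After subsystem 4 (A=0.9724): product = 0.88
After subsystem 5 (A=0.9616): product = 0.8462
A_sys = 0.8462

0.8462


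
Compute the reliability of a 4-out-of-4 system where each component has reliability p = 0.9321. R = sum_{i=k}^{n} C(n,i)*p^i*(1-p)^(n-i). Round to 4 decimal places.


k = 4, n = 4, p = 0.9321
i=4: C(4,4)=1 * 0.9321^4 * 0.0679^0 = 0.7548
R = sum of terms = 0.7548

0.7548


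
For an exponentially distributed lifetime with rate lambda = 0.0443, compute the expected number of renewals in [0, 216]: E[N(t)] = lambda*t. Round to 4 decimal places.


lambda = 0.0443
t = 216
E[N(t)] = lambda * t
E[N(t)] = 0.0443 * 216
E[N(t)] = 9.5688

9.5688


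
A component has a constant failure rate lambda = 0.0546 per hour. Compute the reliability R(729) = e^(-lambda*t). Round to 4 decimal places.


lambda = 0.0546
t = 729
lambda * t = 39.8034
R(t) = e^(-39.8034)
R(t) = 0.0

0.0


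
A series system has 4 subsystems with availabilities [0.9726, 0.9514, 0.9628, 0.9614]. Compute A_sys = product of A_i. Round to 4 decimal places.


Subsystems: [0.9726, 0.9514, 0.9628, 0.9614]
After subsystem 1 (A=0.9726): product = 0.9726
After subsystem 2 (A=0.9514): product = 0.9253
After subsystem 3 (A=0.9628): product = 0.8909
After subsystem 4 (A=0.9614): product = 0.8565
A_sys = 0.8565

0.8565


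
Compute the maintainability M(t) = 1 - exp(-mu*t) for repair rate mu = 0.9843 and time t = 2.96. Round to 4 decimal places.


mu = 0.9843, t = 2.96
mu * t = 0.9843 * 2.96 = 2.9135
exp(-2.9135) = 0.0543
M(t) = 1 - 0.0543
M(t) = 0.9457

0.9457


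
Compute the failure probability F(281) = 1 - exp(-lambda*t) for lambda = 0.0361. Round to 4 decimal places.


lambda = 0.0361, t = 281
lambda * t = 10.1441
exp(-10.1441) = 0.0
F(t) = 1 - 0.0
F(t) = 1.0

1.0


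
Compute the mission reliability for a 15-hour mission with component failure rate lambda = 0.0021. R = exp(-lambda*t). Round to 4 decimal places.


lambda = 0.0021
mission_time = 15
lambda * t = 0.0021 * 15 = 0.0315
R = exp(-0.0315)
R = 0.969

0.969


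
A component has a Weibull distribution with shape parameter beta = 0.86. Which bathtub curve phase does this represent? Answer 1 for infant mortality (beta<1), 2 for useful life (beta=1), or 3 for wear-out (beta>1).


beta = 0.86
Compare beta to 1:
beta < 1 => infant mortality (phase 1)
beta = 1 => useful life (phase 2)
beta > 1 => wear-out (phase 3)
Since beta = 0.86, this is infant mortality (decreasing failure rate)
Phase = 1

1


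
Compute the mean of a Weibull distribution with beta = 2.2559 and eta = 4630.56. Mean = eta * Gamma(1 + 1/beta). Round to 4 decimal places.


beta = 2.2559, eta = 4630.56
1/beta = 0.4433
1 + 1/beta = 1.4433
Gamma(1.4433) = 0.8857
Mean = 4630.56 * 0.8857
Mean = 4101.5107

4101.5107


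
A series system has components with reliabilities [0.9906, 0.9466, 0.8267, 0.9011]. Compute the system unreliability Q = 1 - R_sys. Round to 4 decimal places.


Components: [0.9906, 0.9466, 0.8267, 0.9011]
After component 1: product = 0.9906
After component 2: product = 0.9377
After component 3: product = 0.7752
After component 4: product = 0.6985
R_sys = 0.6985
Q = 1 - 0.6985 = 0.3015

0.3015


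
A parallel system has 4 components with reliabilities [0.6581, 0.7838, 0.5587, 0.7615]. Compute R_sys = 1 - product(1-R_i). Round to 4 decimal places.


Components: [0.6581, 0.7838, 0.5587, 0.7615]
(1 - 0.6581) = 0.3419, running product = 0.3419
(1 - 0.7838) = 0.2162, running product = 0.0739
(1 - 0.5587) = 0.4413, running product = 0.0326
(1 - 0.7615) = 0.2385, running product = 0.0078
Product of (1-R_i) = 0.0078
R_sys = 1 - 0.0078 = 0.9922

0.9922


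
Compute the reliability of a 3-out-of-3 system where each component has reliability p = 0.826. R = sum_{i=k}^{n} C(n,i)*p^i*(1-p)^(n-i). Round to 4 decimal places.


k = 3, n = 3, p = 0.826
i=3: C(3,3)=1 * 0.826^3 * 0.174^0 = 0.5636
R = sum of terms = 0.5636

0.5636


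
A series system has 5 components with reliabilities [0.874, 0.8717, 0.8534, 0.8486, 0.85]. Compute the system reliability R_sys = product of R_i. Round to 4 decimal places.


Components: [0.874, 0.8717, 0.8534, 0.8486, 0.85]
After component 1 (R=0.874): product = 0.874
After component 2 (R=0.8717): product = 0.7619
After component 3 (R=0.8534): product = 0.6502
After component 4 (R=0.8486): product = 0.5517
After component 5 (R=0.85): product = 0.469
R_sys = 0.469

0.469


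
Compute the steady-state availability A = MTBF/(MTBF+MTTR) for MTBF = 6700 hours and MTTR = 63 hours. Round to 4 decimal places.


MTBF = 6700
MTTR = 63
MTBF + MTTR = 6763
A = 6700 / 6763
A = 0.9907

0.9907


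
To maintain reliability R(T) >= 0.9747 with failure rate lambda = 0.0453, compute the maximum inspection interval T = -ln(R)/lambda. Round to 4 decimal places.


R_target = 0.9747
lambda = 0.0453
-ln(0.9747) = 0.0256
T = 0.0256 / 0.0453
T = 0.5657

0.5657


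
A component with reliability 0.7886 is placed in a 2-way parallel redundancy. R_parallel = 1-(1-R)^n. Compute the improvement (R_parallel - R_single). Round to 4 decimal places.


R_single = 0.7886, n = 2
1 - R_single = 0.2114
(1 - R_single)^n = 0.2114^2 = 0.0447
R_parallel = 1 - 0.0447 = 0.9553
Improvement = 0.9553 - 0.7886
Improvement = 0.1667

0.1667


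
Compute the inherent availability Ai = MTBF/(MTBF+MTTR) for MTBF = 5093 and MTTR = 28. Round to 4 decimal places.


MTBF = 5093
MTTR = 28
MTBF + MTTR = 5121
Ai = 5093 / 5121
Ai = 0.9945

0.9945


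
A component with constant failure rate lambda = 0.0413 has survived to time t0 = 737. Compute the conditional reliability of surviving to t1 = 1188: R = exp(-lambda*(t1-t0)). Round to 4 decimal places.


lambda = 0.0413
t0 = 737, t1 = 1188
t1 - t0 = 451
lambda * (t1-t0) = 0.0413 * 451 = 18.6263
R = exp(-18.6263)
R = 0.0

0.0


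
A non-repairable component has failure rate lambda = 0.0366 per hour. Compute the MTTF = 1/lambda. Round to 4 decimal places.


lambda = 0.0366
MTTF = 1 / 0.0366
MTTF = 27.3224

27.3224


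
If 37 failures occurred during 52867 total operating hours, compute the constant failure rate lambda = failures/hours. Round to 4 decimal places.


failures = 37
total_hours = 52867
lambda = 37 / 52867
lambda = 0.0007

0.0007


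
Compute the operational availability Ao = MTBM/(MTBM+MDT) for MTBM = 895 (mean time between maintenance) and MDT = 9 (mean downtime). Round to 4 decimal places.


MTBM = 895
MDT = 9
MTBM + MDT = 904
Ao = 895 / 904
Ao = 0.99

0.99


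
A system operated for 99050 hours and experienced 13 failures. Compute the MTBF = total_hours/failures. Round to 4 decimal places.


total_hours = 99050
failures = 13
MTBF = 99050 / 13
MTBF = 7619.2308

7619.2308


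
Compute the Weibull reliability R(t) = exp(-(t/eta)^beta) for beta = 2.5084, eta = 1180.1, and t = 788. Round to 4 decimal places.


beta = 2.5084, eta = 1180.1, t = 788
t/eta = 788 / 1180.1 = 0.6677
(t/eta)^beta = 0.6677^2.5084 = 0.3631
R(t) = exp(-0.3631)
R(t) = 0.6955

0.6955


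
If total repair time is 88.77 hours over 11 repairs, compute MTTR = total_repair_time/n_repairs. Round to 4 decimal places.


total_repair_time = 88.77
n_repairs = 11
MTTR = 88.77 / 11
MTTR = 8.07

8.07


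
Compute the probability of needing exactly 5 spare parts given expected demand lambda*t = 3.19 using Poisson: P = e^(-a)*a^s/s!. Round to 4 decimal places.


a = 3.19, s = 5
e^(-a) = e^(-3.19) = 0.0412
a^s = 3.19^5 = 330.3341
s! = 120
P = 0.0412 * 330.3341 / 120
P = 0.1133

0.1133


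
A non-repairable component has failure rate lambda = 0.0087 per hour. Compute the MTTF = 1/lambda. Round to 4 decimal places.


lambda = 0.0087
MTTF = 1 / 0.0087
MTTF = 114.9425

114.9425


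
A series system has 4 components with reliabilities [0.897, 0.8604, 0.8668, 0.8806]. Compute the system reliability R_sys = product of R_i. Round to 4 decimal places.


Components: [0.897, 0.8604, 0.8668, 0.8806]
After component 1 (R=0.897): product = 0.897
After component 2 (R=0.8604): product = 0.7718
After component 3 (R=0.8668): product = 0.669
After component 4 (R=0.8806): product = 0.5891
R_sys = 0.5891

0.5891


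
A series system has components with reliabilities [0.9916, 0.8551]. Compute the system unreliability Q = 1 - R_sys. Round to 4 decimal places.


Components: [0.9916, 0.8551]
After component 1: product = 0.9916
After component 2: product = 0.8479
R_sys = 0.8479
Q = 1 - 0.8479 = 0.1521

0.1521


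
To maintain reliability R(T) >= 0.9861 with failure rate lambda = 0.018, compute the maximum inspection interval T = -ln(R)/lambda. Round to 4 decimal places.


R_target = 0.9861
lambda = 0.018
-ln(0.9861) = 0.014
T = 0.014 / 0.018
T = 0.7776

0.7776


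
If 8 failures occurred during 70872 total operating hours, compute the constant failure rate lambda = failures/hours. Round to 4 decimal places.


failures = 8
total_hours = 70872
lambda = 8 / 70872
lambda = 0.0001

0.0001


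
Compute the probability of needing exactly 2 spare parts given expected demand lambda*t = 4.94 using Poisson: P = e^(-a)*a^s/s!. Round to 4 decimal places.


a = 4.94, s = 2
e^(-a) = e^(-4.94) = 0.0072
a^s = 4.94^2 = 24.4036
s! = 2
P = 0.0072 * 24.4036 / 2
P = 0.0873

0.0873


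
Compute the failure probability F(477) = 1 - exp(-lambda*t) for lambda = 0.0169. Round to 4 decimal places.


lambda = 0.0169, t = 477
lambda * t = 8.0613
exp(-8.0613) = 0.0003
F(t) = 1 - 0.0003
F(t) = 0.9997

0.9997


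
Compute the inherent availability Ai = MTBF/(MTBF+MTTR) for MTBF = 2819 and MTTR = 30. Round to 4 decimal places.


MTBF = 2819
MTTR = 30
MTBF + MTTR = 2849
Ai = 2819 / 2849
Ai = 0.9895

0.9895


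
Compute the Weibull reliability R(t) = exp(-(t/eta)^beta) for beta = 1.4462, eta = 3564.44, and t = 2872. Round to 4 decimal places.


beta = 1.4462, eta = 3564.44, t = 2872
t/eta = 2872 / 3564.44 = 0.8057
(t/eta)^beta = 0.8057^1.4462 = 0.7317
R(t) = exp(-0.7317)
R(t) = 0.4811

0.4811


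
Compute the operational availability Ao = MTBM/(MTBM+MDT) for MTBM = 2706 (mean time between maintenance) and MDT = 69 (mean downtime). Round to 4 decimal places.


MTBM = 2706
MDT = 69
MTBM + MDT = 2775
Ao = 2706 / 2775
Ao = 0.9751

0.9751


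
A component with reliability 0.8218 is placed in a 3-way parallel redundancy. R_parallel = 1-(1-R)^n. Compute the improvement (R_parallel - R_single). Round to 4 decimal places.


R_single = 0.8218, n = 3
1 - R_single = 0.1782
(1 - R_single)^n = 0.1782^3 = 0.0057
R_parallel = 1 - 0.0057 = 0.9943
Improvement = 0.9943 - 0.8218
Improvement = 0.1725

0.1725


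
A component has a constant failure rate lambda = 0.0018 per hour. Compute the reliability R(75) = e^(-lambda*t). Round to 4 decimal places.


lambda = 0.0018
t = 75
lambda * t = 0.135
R(t) = e^(-0.135)
R(t) = 0.8737

0.8737


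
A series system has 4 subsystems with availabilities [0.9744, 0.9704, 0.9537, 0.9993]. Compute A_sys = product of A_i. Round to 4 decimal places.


Subsystems: [0.9744, 0.9704, 0.9537, 0.9993]
After subsystem 1 (A=0.9744): product = 0.9744
After subsystem 2 (A=0.9704): product = 0.9456
After subsystem 3 (A=0.9537): product = 0.9018
After subsystem 4 (A=0.9993): product = 0.9011
A_sys = 0.9011

0.9011


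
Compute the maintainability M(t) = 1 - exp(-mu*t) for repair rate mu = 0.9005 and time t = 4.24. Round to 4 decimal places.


mu = 0.9005, t = 4.24
mu * t = 0.9005 * 4.24 = 3.8181
exp(-3.8181) = 0.022
M(t) = 1 - 0.022
M(t) = 0.978

0.978


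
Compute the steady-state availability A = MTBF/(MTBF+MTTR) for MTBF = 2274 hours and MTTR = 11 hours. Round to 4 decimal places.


MTBF = 2274
MTTR = 11
MTBF + MTTR = 2285
A = 2274 / 2285
A = 0.9952

0.9952


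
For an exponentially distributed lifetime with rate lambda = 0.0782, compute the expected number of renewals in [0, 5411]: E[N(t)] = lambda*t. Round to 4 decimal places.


lambda = 0.0782
t = 5411
E[N(t)] = lambda * t
E[N(t)] = 0.0782 * 5411
E[N(t)] = 423.1402

423.1402


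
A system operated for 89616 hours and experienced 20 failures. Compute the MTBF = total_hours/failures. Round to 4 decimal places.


total_hours = 89616
failures = 20
MTBF = 89616 / 20
MTBF = 4480.8

4480.8


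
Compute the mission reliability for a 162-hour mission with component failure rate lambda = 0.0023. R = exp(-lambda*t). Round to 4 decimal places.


lambda = 0.0023
mission_time = 162
lambda * t = 0.0023 * 162 = 0.3726
R = exp(-0.3726)
R = 0.6889

0.6889


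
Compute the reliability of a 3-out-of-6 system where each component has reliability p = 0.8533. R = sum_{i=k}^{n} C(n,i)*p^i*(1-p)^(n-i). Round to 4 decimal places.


k = 3, n = 6, p = 0.8533
i=3: C(6,3)=20 * 0.8533^3 * 0.1467^3 = 0.0392
i=4: C(6,4)=15 * 0.8533^4 * 0.1467^2 = 0.1711
i=5: C(6,5)=6 * 0.8533^5 * 0.1467^1 = 0.3982
i=6: C(6,6)=1 * 0.8533^6 * 0.1467^0 = 0.386
R = sum of terms = 0.9946

0.9946


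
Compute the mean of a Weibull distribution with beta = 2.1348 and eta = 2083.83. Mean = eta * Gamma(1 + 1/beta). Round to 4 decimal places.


beta = 2.1348, eta = 2083.83
1/beta = 0.4684
1 + 1/beta = 1.4684
Gamma(1.4684) = 0.8856
Mean = 2083.83 * 0.8856
Mean = 1845.4877

1845.4877


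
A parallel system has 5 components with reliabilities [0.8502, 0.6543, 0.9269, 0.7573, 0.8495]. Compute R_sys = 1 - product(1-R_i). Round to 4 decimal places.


Components: [0.8502, 0.6543, 0.9269, 0.7573, 0.8495]
(1 - 0.8502) = 0.1498, running product = 0.1498
(1 - 0.6543) = 0.3457, running product = 0.0518
(1 - 0.9269) = 0.0731, running product = 0.0038
(1 - 0.7573) = 0.2427, running product = 0.0009
(1 - 0.8495) = 0.1505, running product = 0.0001
Product of (1-R_i) = 0.0001
R_sys = 1 - 0.0001 = 0.9999

0.9999


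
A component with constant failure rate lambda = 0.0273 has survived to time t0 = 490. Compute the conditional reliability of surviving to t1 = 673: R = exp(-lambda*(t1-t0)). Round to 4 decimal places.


lambda = 0.0273
t0 = 490, t1 = 673
t1 - t0 = 183
lambda * (t1-t0) = 0.0273 * 183 = 4.9959
R = exp(-4.9959)
R = 0.0068

0.0068


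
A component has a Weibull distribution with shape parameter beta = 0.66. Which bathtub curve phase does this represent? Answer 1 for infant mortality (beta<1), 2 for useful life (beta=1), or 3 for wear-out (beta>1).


beta = 0.66
Compare beta to 1:
beta < 1 => infant mortality (phase 1)
beta = 1 => useful life (phase 2)
beta > 1 => wear-out (phase 3)
Since beta = 0.66, this is infant mortality (decreasing failure rate)
Phase = 1

1


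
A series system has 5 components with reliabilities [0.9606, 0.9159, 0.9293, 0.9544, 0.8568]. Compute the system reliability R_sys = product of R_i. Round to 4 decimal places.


Components: [0.9606, 0.9159, 0.9293, 0.9544, 0.8568]
After component 1 (R=0.9606): product = 0.9606
After component 2 (R=0.9159): product = 0.8798
After component 3 (R=0.9293): product = 0.8176
After component 4 (R=0.9544): product = 0.7803
After component 5 (R=0.8568): product = 0.6686
R_sys = 0.6686

0.6686


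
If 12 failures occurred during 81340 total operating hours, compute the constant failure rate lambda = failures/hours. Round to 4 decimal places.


failures = 12
total_hours = 81340
lambda = 12 / 81340
lambda = 0.0001

0.0001


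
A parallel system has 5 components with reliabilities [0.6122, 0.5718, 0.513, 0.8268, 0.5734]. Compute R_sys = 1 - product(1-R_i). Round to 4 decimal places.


Components: [0.6122, 0.5718, 0.513, 0.8268, 0.5734]
(1 - 0.6122) = 0.3878, running product = 0.3878
(1 - 0.5718) = 0.4282, running product = 0.1661
(1 - 0.513) = 0.487, running product = 0.0809
(1 - 0.8268) = 0.1732, running product = 0.014
(1 - 0.5734) = 0.4266, running product = 0.006
Product of (1-R_i) = 0.006
R_sys = 1 - 0.006 = 0.994

0.994


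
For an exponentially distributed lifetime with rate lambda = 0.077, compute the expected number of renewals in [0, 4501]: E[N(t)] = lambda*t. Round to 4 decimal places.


lambda = 0.077
t = 4501
E[N(t)] = lambda * t
E[N(t)] = 0.077 * 4501
E[N(t)] = 346.577

346.577


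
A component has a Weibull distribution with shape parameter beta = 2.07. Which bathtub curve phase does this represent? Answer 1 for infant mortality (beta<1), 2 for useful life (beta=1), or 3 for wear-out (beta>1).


beta = 2.07
Compare beta to 1:
beta < 1 => infant mortality (phase 1)
beta = 1 => useful life (phase 2)
beta > 1 => wear-out (phase 3)
Since beta = 2.07, this is wear-out (increasing failure rate)
Phase = 3

3


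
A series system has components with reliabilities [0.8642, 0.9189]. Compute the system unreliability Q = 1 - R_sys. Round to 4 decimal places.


Components: [0.8642, 0.9189]
After component 1: product = 0.8642
After component 2: product = 0.7941
R_sys = 0.7941
Q = 1 - 0.7941 = 0.2059

0.2059


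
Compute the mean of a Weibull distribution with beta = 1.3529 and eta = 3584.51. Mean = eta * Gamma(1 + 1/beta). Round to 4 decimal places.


beta = 1.3529, eta = 3584.51
1/beta = 0.7392
1 + 1/beta = 1.7392
Gamma(1.7392) = 0.9166
Mean = 3584.51 * 0.9166
Mean = 3285.7055

3285.7055


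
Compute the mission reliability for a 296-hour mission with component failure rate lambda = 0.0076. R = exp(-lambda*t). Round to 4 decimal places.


lambda = 0.0076
mission_time = 296
lambda * t = 0.0076 * 296 = 2.2496
R = exp(-2.2496)
R = 0.1054

0.1054


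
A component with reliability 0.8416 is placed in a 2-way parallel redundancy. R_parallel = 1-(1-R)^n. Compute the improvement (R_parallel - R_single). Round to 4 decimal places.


R_single = 0.8416, n = 2
1 - R_single = 0.1584
(1 - R_single)^n = 0.1584^2 = 0.0251
R_parallel = 1 - 0.0251 = 0.9749
Improvement = 0.9749 - 0.8416
Improvement = 0.1333

0.1333


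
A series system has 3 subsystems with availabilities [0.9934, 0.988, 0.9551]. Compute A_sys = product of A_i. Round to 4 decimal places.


Subsystems: [0.9934, 0.988, 0.9551]
After subsystem 1 (A=0.9934): product = 0.9934
After subsystem 2 (A=0.988): product = 0.9815
After subsystem 3 (A=0.9551): product = 0.9374
A_sys = 0.9374

0.9374


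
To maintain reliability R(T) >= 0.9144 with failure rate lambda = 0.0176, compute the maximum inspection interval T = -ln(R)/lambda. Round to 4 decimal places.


R_target = 0.9144
lambda = 0.0176
-ln(0.9144) = 0.0895
T = 0.0895 / 0.0176
T = 5.0845

5.0845


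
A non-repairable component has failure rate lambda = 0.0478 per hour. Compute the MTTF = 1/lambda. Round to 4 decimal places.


lambda = 0.0478
MTTF = 1 / 0.0478
MTTF = 20.9205

20.9205


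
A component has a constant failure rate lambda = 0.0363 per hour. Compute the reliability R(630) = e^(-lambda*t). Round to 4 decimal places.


lambda = 0.0363
t = 630
lambda * t = 22.869
R(t) = e^(-22.869)
R(t) = 0.0

0.0


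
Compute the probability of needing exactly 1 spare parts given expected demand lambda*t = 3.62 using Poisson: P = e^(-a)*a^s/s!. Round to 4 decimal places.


a = 3.62, s = 1
e^(-a) = e^(-3.62) = 0.0268
a^s = 3.62^1 = 3.62
s! = 1
P = 0.0268 * 3.62 / 1
P = 0.097

0.097


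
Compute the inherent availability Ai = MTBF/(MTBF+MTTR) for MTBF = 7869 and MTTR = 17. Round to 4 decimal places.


MTBF = 7869
MTTR = 17
MTBF + MTTR = 7886
Ai = 7869 / 7886
Ai = 0.9978

0.9978


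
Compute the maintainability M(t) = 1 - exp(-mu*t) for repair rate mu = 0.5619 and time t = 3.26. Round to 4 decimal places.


mu = 0.5619, t = 3.26
mu * t = 0.5619 * 3.26 = 1.8318
exp(-1.8318) = 0.1601
M(t) = 1 - 0.1601
M(t) = 0.8399

0.8399


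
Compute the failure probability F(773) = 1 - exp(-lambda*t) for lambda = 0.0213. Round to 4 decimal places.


lambda = 0.0213, t = 773
lambda * t = 16.4649
exp(-16.4649) = 0.0
F(t) = 1 - 0.0
F(t) = 1.0

1.0


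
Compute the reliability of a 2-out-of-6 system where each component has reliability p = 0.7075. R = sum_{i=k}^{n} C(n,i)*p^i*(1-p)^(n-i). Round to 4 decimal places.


k = 2, n = 6, p = 0.7075
i=2: C(6,2)=15 * 0.7075^2 * 0.2925^4 = 0.055
i=3: C(6,3)=20 * 0.7075^3 * 0.2925^3 = 0.1773
i=4: C(6,4)=15 * 0.7075^4 * 0.2925^2 = 0.3216
i=5: C(6,5)=6 * 0.7075^5 * 0.2925^1 = 0.3111
i=6: C(6,6)=1 * 0.7075^6 * 0.2925^0 = 0.1254
R = sum of terms = 0.9903

0.9903


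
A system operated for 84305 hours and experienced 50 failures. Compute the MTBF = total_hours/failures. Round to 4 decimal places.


total_hours = 84305
failures = 50
MTBF = 84305 / 50
MTBF = 1686.1

1686.1


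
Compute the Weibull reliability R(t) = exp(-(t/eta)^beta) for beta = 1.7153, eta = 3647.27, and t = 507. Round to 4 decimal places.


beta = 1.7153, eta = 3647.27, t = 507
t/eta = 507 / 3647.27 = 0.139
(t/eta)^beta = 0.139^1.7153 = 0.0339
R(t) = exp(-0.0339)
R(t) = 0.9667

0.9667


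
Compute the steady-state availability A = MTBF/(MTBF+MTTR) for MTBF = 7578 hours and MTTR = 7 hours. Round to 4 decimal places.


MTBF = 7578
MTTR = 7
MTBF + MTTR = 7585
A = 7578 / 7585
A = 0.9991

0.9991


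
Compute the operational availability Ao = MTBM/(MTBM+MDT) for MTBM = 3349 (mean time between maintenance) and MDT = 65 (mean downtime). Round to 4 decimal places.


MTBM = 3349
MDT = 65
MTBM + MDT = 3414
Ao = 3349 / 3414
Ao = 0.981

0.981


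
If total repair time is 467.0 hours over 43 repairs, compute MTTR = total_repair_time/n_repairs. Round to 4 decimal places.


total_repair_time = 467.0
n_repairs = 43
MTTR = 467.0 / 43
MTTR = 10.8605

10.8605


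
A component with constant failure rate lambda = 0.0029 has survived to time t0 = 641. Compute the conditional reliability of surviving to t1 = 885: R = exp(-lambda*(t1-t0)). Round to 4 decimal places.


lambda = 0.0029
t0 = 641, t1 = 885
t1 - t0 = 244
lambda * (t1-t0) = 0.0029 * 244 = 0.7076
R = exp(-0.7076)
R = 0.4928

0.4928


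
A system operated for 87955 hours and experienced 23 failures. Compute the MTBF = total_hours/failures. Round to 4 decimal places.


total_hours = 87955
failures = 23
MTBF = 87955 / 23
MTBF = 3824.1304

3824.1304


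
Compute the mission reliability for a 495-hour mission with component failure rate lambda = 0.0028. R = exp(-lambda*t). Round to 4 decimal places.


lambda = 0.0028
mission_time = 495
lambda * t = 0.0028 * 495 = 1.386
R = exp(-1.386)
R = 0.2501

0.2501


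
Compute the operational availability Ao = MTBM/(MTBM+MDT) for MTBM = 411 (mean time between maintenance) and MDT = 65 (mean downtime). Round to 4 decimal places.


MTBM = 411
MDT = 65
MTBM + MDT = 476
Ao = 411 / 476
Ao = 0.8634

0.8634


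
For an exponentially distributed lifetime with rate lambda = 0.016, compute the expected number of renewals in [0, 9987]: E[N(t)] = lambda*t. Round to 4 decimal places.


lambda = 0.016
t = 9987
E[N(t)] = lambda * t
E[N(t)] = 0.016 * 9987
E[N(t)] = 159.792

159.792


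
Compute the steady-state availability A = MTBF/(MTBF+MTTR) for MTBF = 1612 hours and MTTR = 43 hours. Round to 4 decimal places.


MTBF = 1612
MTTR = 43
MTBF + MTTR = 1655
A = 1612 / 1655
A = 0.974

0.974


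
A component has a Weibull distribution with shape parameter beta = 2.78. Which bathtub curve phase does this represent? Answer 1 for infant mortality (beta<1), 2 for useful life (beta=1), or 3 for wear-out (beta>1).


beta = 2.78
Compare beta to 1:
beta < 1 => infant mortality (phase 1)
beta = 1 => useful life (phase 2)
beta > 1 => wear-out (phase 3)
Since beta = 2.78, this is wear-out (increasing failure rate)
Phase = 3

3


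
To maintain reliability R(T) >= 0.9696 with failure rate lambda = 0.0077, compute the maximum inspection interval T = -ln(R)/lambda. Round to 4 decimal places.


R_target = 0.9696
lambda = 0.0077
-ln(0.9696) = 0.0309
T = 0.0309 / 0.0077
T = 4.0093

4.0093


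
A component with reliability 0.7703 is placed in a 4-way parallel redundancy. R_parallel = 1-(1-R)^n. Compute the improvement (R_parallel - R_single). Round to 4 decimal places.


R_single = 0.7703, n = 4
1 - R_single = 0.2297
(1 - R_single)^n = 0.2297^4 = 0.0028
R_parallel = 1 - 0.0028 = 0.9972
Improvement = 0.9972 - 0.7703
Improvement = 0.2269

0.2269


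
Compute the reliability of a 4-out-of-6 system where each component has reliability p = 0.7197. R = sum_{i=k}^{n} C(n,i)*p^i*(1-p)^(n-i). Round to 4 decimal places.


k = 4, n = 6, p = 0.7197
i=4: C(6,4)=15 * 0.7197^4 * 0.2803^2 = 0.3162
i=5: C(6,5)=6 * 0.7197^5 * 0.2803^1 = 0.3247
i=6: C(6,6)=1 * 0.7197^6 * 0.2803^0 = 0.139
R = sum of terms = 0.7799

0.7799


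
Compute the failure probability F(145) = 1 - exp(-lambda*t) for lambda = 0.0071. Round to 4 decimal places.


lambda = 0.0071, t = 145
lambda * t = 1.0295
exp(-1.0295) = 0.3572
F(t) = 1 - 0.3572
F(t) = 0.6428

0.6428


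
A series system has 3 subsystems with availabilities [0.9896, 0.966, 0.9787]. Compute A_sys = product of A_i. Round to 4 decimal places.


Subsystems: [0.9896, 0.966, 0.9787]
After subsystem 1 (A=0.9896): product = 0.9896
After subsystem 2 (A=0.966): product = 0.956
After subsystem 3 (A=0.9787): product = 0.9356
A_sys = 0.9356

0.9356


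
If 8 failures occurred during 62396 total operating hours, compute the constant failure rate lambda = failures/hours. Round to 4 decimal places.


failures = 8
total_hours = 62396
lambda = 8 / 62396
lambda = 0.0001

0.0001


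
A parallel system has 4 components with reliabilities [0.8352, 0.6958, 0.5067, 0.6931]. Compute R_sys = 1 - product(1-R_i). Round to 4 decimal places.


Components: [0.8352, 0.6958, 0.5067, 0.6931]
(1 - 0.8352) = 0.1648, running product = 0.1648
(1 - 0.6958) = 0.3042, running product = 0.0501
(1 - 0.5067) = 0.4933, running product = 0.0247
(1 - 0.6931) = 0.3069, running product = 0.0076
Product of (1-R_i) = 0.0076
R_sys = 1 - 0.0076 = 0.9924

0.9924


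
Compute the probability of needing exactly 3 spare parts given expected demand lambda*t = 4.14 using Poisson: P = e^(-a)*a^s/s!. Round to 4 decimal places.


a = 4.14, s = 3
e^(-a) = e^(-4.14) = 0.0159
a^s = 4.14^3 = 70.9579
s! = 6
P = 0.0159 * 70.9579 / 6
P = 0.1883

0.1883


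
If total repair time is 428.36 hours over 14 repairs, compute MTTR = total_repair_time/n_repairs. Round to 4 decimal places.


total_repair_time = 428.36
n_repairs = 14
MTTR = 428.36 / 14
MTTR = 30.5971

30.5971


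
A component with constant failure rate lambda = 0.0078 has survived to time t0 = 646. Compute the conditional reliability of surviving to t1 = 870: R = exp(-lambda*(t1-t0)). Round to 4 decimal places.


lambda = 0.0078
t0 = 646, t1 = 870
t1 - t0 = 224
lambda * (t1-t0) = 0.0078 * 224 = 1.7472
R = exp(-1.7472)
R = 0.1743

0.1743


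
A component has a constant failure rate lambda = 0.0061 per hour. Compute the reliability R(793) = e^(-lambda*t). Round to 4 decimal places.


lambda = 0.0061
t = 793
lambda * t = 4.8373
R(t) = e^(-4.8373)
R(t) = 0.0079

0.0079


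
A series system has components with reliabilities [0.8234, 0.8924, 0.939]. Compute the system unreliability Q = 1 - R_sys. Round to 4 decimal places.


Components: [0.8234, 0.8924, 0.939]
After component 1: product = 0.8234
After component 2: product = 0.7348
After component 3: product = 0.69
R_sys = 0.69
Q = 1 - 0.69 = 0.31

0.31


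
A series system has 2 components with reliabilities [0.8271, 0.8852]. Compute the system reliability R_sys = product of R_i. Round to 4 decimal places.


Components: [0.8271, 0.8852]
After component 1 (R=0.8271): product = 0.8271
After component 2 (R=0.8852): product = 0.7321
R_sys = 0.7321

0.7321


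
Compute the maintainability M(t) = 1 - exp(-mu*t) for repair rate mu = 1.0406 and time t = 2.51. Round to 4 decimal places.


mu = 1.0406, t = 2.51
mu * t = 1.0406 * 2.51 = 2.6119
exp(-2.6119) = 0.0734
M(t) = 1 - 0.0734
M(t) = 0.9266

0.9266


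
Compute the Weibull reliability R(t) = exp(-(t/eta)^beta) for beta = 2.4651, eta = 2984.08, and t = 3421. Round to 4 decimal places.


beta = 2.4651, eta = 2984.08, t = 3421
t/eta = 3421 / 2984.08 = 1.1464
(t/eta)^beta = 1.1464^2.4651 = 1.4005
R(t) = exp(-1.4005)
R(t) = 0.2465

0.2465


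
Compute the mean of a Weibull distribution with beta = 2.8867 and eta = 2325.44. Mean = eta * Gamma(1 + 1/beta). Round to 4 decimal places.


beta = 2.8867, eta = 2325.44
1/beta = 0.3464
1 + 1/beta = 1.3464
Gamma(1.3464) = 0.8915
Mean = 2325.44 * 0.8915
Mean = 2073.1798

2073.1798


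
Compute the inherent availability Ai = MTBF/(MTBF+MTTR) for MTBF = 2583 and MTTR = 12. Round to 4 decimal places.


MTBF = 2583
MTTR = 12
MTBF + MTTR = 2595
Ai = 2583 / 2595
Ai = 0.9954

0.9954


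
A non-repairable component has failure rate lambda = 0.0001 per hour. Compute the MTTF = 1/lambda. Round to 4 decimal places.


lambda = 0.0001
MTTF = 1 / 0.0001
MTTF = 10000.0

10000.0


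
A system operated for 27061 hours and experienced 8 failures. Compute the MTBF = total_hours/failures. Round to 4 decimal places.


total_hours = 27061
failures = 8
MTBF = 27061 / 8
MTBF = 3382.625

3382.625


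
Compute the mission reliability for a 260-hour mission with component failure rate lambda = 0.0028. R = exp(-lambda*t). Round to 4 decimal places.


lambda = 0.0028
mission_time = 260
lambda * t = 0.0028 * 260 = 0.728
R = exp(-0.728)
R = 0.4829

0.4829


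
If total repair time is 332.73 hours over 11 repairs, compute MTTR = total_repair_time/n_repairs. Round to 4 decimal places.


total_repair_time = 332.73
n_repairs = 11
MTTR = 332.73 / 11
MTTR = 30.2482

30.2482


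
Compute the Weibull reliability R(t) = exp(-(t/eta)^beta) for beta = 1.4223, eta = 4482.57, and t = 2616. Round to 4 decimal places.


beta = 1.4223, eta = 4482.57, t = 2616
t/eta = 2616 / 4482.57 = 0.5836
(t/eta)^beta = 0.5836^1.4223 = 0.4649
R(t) = exp(-0.4649)
R(t) = 0.6282

0.6282


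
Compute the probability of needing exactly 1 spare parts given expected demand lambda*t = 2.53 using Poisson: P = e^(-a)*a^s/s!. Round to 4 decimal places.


a = 2.53, s = 1
e^(-a) = e^(-2.53) = 0.0797
a^s = 2.53^1 = 2.53
s! = 1
P = 0.0797 * 2.53 / 1
P = 0.2015

0.2015


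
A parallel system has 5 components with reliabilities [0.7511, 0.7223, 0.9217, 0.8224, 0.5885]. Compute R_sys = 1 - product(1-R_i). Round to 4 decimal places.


Components: [0.7511, 0.7223, 0.9217, 0.8224, 0.5885]
(1 - 0.7511) = 0.2489, running product = 0.2489
(1 - 0.7223) = 0.2777, running product = 0.0691
(1 - 0.9217) = 0.0783, running product = 0.0054
(1 - 0.8224) = 0.1776, running product = 0.001
(1 - 0.5885) = 0.4115, running product = 0.0004
Product of (1-R_i) = 0.0004
R_sys = 1 - 0.0004 = 0.9996

0.9996


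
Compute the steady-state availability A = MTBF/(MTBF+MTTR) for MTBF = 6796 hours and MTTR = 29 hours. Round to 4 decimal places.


MTBF = 6796
MTTR = 29
MTBF + MTTR = 6825
A = 6796 / 6825
A = 0.9958

0.9958


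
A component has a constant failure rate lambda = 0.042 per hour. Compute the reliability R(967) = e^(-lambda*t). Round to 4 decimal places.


lambda = 0.042
t = 967
lambda * t = 40.614
R(t) = e^(-40.614)
R(t) = 0.0

0.0


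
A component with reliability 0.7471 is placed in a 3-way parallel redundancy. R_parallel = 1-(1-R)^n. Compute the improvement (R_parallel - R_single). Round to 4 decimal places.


R_single = 0.7471, n = 3
1 - R_single = 0.2529
(1 - R_single)^n = 0.2529^3 = 0.0162
R_parallel = 1 - 0.0162 = 0.9838
Improvement = 0.9838 - 0.7471
Improvement = 0.2367

0.2367


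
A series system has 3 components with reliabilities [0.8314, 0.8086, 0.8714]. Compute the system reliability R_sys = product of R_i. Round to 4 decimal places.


Components: [0.8314, 0.8086, 0.8714]
After component 1 (R=0.8314): product = 0.8314
After component 2 (R=0.8086): product = 0.6723
After component 3 (R=0.8714): product = 0.5858
R_sys = 0.5858

0.5858


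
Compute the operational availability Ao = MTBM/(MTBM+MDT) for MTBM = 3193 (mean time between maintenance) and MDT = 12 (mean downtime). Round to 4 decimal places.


MTBM = 3193
MDT = 12
MTBM + MDT = 3205
Ao = 3193 / 3205
Ao = 0.9963

0.9963


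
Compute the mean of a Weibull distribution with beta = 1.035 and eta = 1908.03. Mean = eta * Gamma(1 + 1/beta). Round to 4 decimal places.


beta = 1.035, eta = 1908.03
1/beta = 0.9662
1 + 1/beta = 1.9662
Gamma(1.9662) = 0.9862
Mean = 1908.03 * 0.9862
Mean = 1881.6436

1881.6436


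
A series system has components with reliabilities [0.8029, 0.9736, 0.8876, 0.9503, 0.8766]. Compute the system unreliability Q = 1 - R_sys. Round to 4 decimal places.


Components: [0.8029, 0.9736, 0.8876, 0.9503, 0.8766]
After component 1: product = 0.8029
After component 2: product = 0.7817
After component 3: product = 0.6938
After component 4: product = 0.6594
After component 5: product = 0.578
R_sys = 0.578
Q = 1 - 0.578 = 0.422

0.422


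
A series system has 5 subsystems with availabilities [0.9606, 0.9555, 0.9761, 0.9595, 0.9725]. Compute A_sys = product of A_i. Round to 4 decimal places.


Subsystems: [0.9606, 0.9555, 0.9761, 0.9595, 0.9725]
After subsystem 1 (A=0.9606): product = 0.9606
After subsystem 2 (A=0.9555): product = 0.9179
After subsystem 3 (A=0.9761): product = 0.8959
After subsystem 4 (A=0.9595): product = 0.8596
After subsystem 5 (A=0.9725): product = 0.836
A_sys = 0.836

0.836


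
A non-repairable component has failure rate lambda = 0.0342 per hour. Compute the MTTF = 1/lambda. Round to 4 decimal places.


lambda = 0.0342
MTTF = 1 / 0.0342
MTTF = 29.2398

29.2398


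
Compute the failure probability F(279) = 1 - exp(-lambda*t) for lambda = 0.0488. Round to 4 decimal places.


lambda = 0.0488, t = 279
lambda * t = 13.6152
exp(-13.6152) = 0.0
F(t) = 1 - 0.0
F(t) = 1.0

1.0


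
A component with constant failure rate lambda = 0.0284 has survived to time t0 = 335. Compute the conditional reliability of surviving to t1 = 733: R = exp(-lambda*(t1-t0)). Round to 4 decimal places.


lambda = 0.0284
t0 = 335, t1 = 733
t1 - t0 = 398
lambda * (t1-t0) = 0.0284 * 398 = 11.3032
R = exp(-11.3032)
R = 0.0

0.0


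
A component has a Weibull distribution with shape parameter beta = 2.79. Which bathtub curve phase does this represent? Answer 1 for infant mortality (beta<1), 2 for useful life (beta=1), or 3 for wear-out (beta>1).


beta = 2.79
Compare beta to 1:
beta < 1 => infant mortality (phase 1)
beta = 1 => useful life (phase 2)
beta > 1 => wear-out (phase 3)
Since beta = 2.79, this is wear-out (increasing failure rate)
Phase = 3

3


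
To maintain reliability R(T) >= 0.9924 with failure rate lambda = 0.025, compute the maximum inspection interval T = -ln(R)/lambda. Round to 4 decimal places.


R_target = 0.9924
lambda = 0.025
-ln(0.9924) = 0.0076
T = 0.0076 / 0.025
T = 0.3052

0.3052


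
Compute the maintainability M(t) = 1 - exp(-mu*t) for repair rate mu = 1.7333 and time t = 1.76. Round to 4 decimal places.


mu = 1.7333, t = 1.76
mu * t = 1.7333 * 1.76 = 3.0506
exp(-3.0506) = 0.0473
M(t) = 1 - 0.0473
M(t) = 0.9527

0.9527


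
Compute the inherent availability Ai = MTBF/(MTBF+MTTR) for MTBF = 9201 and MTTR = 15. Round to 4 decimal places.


MTBF = 9201
MTTR = 15
MTBF + MTTR = 9216
Ai = 9201 / 9216
Ai = 0.9984

0.9984


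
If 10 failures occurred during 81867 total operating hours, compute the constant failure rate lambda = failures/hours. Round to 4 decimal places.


failures = 10
total_hours = 81867
lambda = 10 / 81867
lambda = 0.0001

0.0001


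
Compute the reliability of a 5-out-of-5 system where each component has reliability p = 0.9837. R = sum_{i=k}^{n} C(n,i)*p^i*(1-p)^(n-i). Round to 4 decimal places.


k = 5, n = 5, p = 0.9837
i=5: C(5,5)=1 * 0.9837^5 * 0.0163^0 = 0.9211
R = sum of terms = 0.9211

0.9211


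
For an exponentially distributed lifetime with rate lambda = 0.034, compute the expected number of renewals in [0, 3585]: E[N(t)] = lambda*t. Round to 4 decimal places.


lambda = 0.034
t = 3585
E[N(t)] = lambda * t
E[N(t)] = 0.034 * 3585
E[N(t)] = 121.89

121.89


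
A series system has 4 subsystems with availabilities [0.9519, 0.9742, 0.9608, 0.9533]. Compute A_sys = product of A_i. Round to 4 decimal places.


Subsystems: [0.9519, 0.9742, 0.9608, 0.9533]
After subsystem 1 (A=0.9519): product = 0.9519
After subsystem 2 (A=0.9742): product = 0.9273
After subsystem 3 (A=0.9608): product = 0.891
After subsystem 4 (A=0.9533): product = 0.8494
A_sys = 0.8494

0.8494


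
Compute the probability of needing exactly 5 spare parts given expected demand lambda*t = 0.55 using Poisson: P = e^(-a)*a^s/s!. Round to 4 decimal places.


a = 0.55, s = 5
e^(-a) = e^(-0.55) = 0.5769
a^s = 0.55^5 = 0.0503
s! = 120
P = 0.5769 * 0.0503 / 120
P = 0.0002

0.0002


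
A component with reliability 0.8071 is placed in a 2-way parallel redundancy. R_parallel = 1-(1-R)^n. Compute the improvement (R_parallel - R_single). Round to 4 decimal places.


R_single = 0.8071, n = 2
1 - R_single = 0.1929
(1 - R_single)^n = 0.1929^2 = 0.0372
R_parallel = 1 - 0.0372 = 0.9628
Improvement = 0.9628 - 0.8071
Improvement = 0.1557

0.1557


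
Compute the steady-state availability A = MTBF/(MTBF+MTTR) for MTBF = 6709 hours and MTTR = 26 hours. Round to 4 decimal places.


MTBF = 6709
MTTR = 26
MTBF + MTTR = 6735
A = 6709 / 6735
A = 0.9961

0.9961


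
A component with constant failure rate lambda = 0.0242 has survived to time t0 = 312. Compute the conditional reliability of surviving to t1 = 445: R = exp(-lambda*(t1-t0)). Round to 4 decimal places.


lambda = 0.0242
t0 = 312, t1 = 445
t1 - t0 = 133
lambda * (t1-t0) = 0.0242 * 133 = 3.2186
R = exp(-3.2186)
R = 0.04

0.04


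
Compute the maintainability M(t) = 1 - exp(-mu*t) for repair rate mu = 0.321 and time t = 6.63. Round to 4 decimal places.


mu = 0.321, t = 6.63
mu * t = 0.321 * 6.63 = 2.1282
exp(-2.1282) = 0.119
M(t) = 1 - 0.119
M(t) = 0.881

0.881


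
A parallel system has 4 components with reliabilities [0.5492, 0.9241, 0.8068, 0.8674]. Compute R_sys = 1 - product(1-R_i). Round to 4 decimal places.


Components: [0.5492, 0.9241, 0.8068, 0.8674]
(1 - 0.5492) = 0.4508, running product = 0.4508
(1 - 0.9241) = 0.0759, running product = 0.0342
(1 - 0.8068) = 0.1932, running product = 0.0066
(1 - 0.8674) = 0.1326, running product = 0.0009
Product of (1-R_i) = 0.0009
R_sys = 1 - 0.0009 = 0.9991

0.9991


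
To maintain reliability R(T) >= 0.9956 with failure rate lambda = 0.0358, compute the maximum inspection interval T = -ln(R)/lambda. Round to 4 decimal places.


R_target = 0.9956
lambda = 0.0358
-ln(0.9956) = 0.0044
T = 0.0044 / 0.0358
T = 0.1232

0.1232


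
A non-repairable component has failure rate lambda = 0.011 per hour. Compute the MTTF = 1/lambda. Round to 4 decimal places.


lambda = 0.011
MTTF = 1 / 0.011
MTTF = 90.9091

90.9091


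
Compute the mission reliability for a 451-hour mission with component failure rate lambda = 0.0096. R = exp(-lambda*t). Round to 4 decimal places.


lambda = 0.0096
mission_time = 451
lambda * t = 0.0096 * 451 = 4.3296
R = exp(-4.3296)
R = 0.0132

0.0132


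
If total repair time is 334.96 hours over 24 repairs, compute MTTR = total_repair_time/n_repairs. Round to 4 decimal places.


total_repair_time = 334.96
n_repairs = 24
MTTR = 334.96 / 24
MTTR = 13.9567

13.9567
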